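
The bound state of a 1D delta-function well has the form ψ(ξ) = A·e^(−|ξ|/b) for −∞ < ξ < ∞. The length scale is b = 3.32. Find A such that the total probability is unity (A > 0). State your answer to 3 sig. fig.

A ≈ 0.549

We need A² ∫|f|² dξ = 1, taking the integral from −∞ to ∞.
Carrying out the integral gives A² · b.
Substituting b = 3.32 gives A² = 0.3012, so A = 0.5488.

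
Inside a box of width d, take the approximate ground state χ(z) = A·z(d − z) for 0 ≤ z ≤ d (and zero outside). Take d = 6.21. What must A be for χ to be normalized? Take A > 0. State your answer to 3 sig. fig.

A ≈ 0.0570

Require ∫ |χ|² dz = 1 over the whole domain.
Expanding the polynomial and integrating term by term, carrying out the integral gives A² · d^5/30.
Hence A² = 1/[d^5/30].
Plugging in d = 6.21 yields A = 0.05699.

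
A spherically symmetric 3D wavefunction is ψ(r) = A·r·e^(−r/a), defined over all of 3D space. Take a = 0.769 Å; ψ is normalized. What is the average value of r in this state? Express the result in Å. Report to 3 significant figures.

⟨r⟩ ≈ 1.92 Å

By definition ⟨r⟩ = ∫ r |ψ(r)|² 4πr² dr.
With ∫₀^∞ r^5 e^(−αr) dr = 5!/α^6, the ratio of the moment integral to the normalization integral gives ⟨r⟩ = 5·a/2.
With a = 0.769, ⟨r⟩ = 1.923.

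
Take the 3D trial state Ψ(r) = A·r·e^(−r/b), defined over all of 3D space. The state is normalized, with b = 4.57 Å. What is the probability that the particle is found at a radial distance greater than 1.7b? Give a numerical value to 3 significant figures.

P = ∫ |Ψ|² 4πr² dr over r > 1.7b.
A² is fixed by ∫₀^∞ 4πr²|Ψ|² dr = 1, i.e. A² = (3·π·b^5)^(−1).
In terms of u = r/b (A², 4π and the length scale all cancel between numerator and denominator), P = [∫_{1.7}^{∞} u^4·e^(-2·u) du] / [∫_{0}^{∞} u^4·e^(-2·u) du].
Using ∫ u^4·e^(-2·u) du = -(u^4/2 + u^3 + 3·u^2/2 + 3·u/2 + 3/4)·e^(-2·u), the numerator is ≈ 0.55814 and the denominator is 3/4.
This evaluates to P = 0.7442.

P ≈ 0.744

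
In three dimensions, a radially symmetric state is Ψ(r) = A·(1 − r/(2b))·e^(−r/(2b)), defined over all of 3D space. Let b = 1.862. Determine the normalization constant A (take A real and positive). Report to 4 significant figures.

A ≈ 0.07851

We need A² ∫|f|² 4πr² dr = 1, taking the integral from 0 to ∞.
The angular integral contributes 4π, leaving ∫₀^∞ r²|Ψ|² dr.
∫|Ψ|² 4πr² dr = A²·(8·π·b^3).
Substituting b = 1.862 gives A² = 0.0061634, so A = 0.078507.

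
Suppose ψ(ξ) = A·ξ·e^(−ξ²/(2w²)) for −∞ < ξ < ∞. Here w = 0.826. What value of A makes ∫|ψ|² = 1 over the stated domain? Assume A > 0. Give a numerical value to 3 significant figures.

Normalization requires ∫|ψ|² dξ = 1, integrated from −∞ to ∞.
Using the Gaussian integral ∫_{−∞}^{∞} e^(−αξ²) dξ = √(π/α), ∫|ψ|² dξ = A²·(√(π)·w^3/2).
Hence A² = 1/[√(π)·w^3/2].
Substituting w = 0.826 gives A² = 2.002, so A = 1.415.

A ≈ 1.42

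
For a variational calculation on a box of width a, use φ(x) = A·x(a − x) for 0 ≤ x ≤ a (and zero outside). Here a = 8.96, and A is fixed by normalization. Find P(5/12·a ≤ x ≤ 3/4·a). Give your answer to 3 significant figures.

The probability is P = ∫ |φ|² dx over [5/12·a, 3/4·a].
With A² fixed by ∫|φ|² = 1, i.e. A² = (a^5/30)^(−1), substitute and integrate.
Let u = x/a; then A² and the length scale cancel, so P = ∫_{5/12}^{3/4} u^2·(1 - u)^2 du ÷ ∫_{0}^{1} u^2·(1 - u)^2 du.
An antiderivative of u^2·(1 - u)^2 is u^3·(6·u^2 - 15·u + 10)/30; evaluating from 5/12 to 3/4 gives ≈ 0.018329, while the full integral is 1/30.
Evaluating gives P = 0.5499.

P ≈ 0.550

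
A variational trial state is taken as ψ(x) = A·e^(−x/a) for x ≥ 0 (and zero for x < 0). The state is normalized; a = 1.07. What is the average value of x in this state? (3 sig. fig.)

⟨x⟩ ≈ 0.535

The expectation value is the |ψ|²-weighted average of x: ∫ x|ψ|² dx.
Recall ∫₀^∞ x^m e^(−x/β) dx = m!·β^(m+1), evaluating both integrals, ⟨x⟩ = a/2.
With a = 1.07, ⟨x⟩ = 0.5350.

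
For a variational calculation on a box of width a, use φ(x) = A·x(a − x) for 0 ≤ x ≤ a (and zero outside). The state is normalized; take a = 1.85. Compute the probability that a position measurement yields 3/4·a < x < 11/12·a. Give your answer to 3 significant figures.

|φ|² is the probability density, so P = ∫_{3/4·a}^{11/12·a} |φ|² dx.
With A² fixed by ∫|φ|² = 1, i.e. A² = (a^5/30)^(−1), substitute and integrate.
Let u = x/a; then A² and the length scale cancel, so P = ∫_{3/4}^{11/12} u^2·(1 - u)^2 du ÷ ∫_{0}^{1} u^2·(1 - u)^2 du.
Using ∫ u^2·(1 - u)^2 du = u^3·(6·u^2 - 15·u + 10)/30, the numerator is ≈ 0.0032809 and the denominator is 1/30.
Taking the ratio, P = 0.09843.

P ≈ 0.0984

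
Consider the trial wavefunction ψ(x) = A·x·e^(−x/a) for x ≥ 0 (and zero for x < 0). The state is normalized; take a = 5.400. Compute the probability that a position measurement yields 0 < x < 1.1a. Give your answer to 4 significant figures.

The probability is P = ∫ |ψ|² dx over [0, 1.1a].
Since A² = 1/(a^3/4), this is the region integral divided by the full normalization integral.
Let u = x/a; then A² and the length scale cancel, so P = ∫_{0}^{1.1} u^2·e^(-2·u) du ÷ ∫_{0}^{∞} u^2·e^(-2·u) du.
An antiderivative of u^2·e^(-2·u) is -(2·u^2 + 2·u + 1)·e^(-2·u)/4; evaluating from 0 to 1.1 gives 1/4 - 281·e^(-11/5)/200, while the full integral is 1/4.
Taking the ratio, P = 0.37729.

P ≈ 0.3773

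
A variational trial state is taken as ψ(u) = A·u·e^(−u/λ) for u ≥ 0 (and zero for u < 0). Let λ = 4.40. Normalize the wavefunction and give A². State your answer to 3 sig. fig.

A^2 ≈ 0.0470

Normalization requires ∫|ψ|² du = 1, integrated from 0 to ∞.
Recall ∫₀^∞ u^m e^(−u/β) du = m!·β^(m+1), ∫|ψ|² du = A²·(λ^3/4).
Hence A² = 1/[λ^3/4].
Substituting λ = 4.40 gives A² = 0.04696, so A = 0.2167.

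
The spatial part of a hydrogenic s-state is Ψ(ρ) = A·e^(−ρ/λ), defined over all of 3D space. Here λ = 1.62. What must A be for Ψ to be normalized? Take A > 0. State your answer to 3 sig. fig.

Normalization requires ∫|Ψ|² 4πρ² dρ = 1, integrated from 0 to ∞.
(Spherical symmetry: dV = 4πρ² dρ.)
The integral (without the A² prefactor) comes out to π·λ^3.
With λ = 1.62: A² = 0.07487 and A = 0.2736.

A ≈ 0.274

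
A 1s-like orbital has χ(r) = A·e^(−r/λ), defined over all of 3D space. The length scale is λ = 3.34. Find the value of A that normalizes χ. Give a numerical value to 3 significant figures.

A ≈ 0.0924

Require ∫ |χ|² 4πr² dr = 1 over the whole domain.
In 3D with spherical symmetry the volume element is 4πr² dr.
Using ∫₀^∞ rⁿ e^(−αr) dr = n!/αⁿ⁺¹, ∫|χ|² 4πr² dr = A²·(π·λ^3).
Setting this equal to 1 gives A² = 1/(π·λ^3).
Plugging in λ = 3.34 yields A = 0.09243.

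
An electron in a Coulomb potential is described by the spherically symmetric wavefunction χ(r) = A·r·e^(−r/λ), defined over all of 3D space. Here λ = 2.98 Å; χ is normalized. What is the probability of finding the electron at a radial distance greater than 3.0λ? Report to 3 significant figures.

P ≈ 0.285

Integrate the radial probability density 4πr²|χ|² over r > 3.0λ.
A² is fixed by ∫₀^∞ 4πr²|χ|² dr = 1, i.e. A² = (3·π·λ^5)^(−1).
Let u = r/λ; then A², 4π and the length scale all cancel, so P = ∫_{3.0}^{∞} u^4·e^(-2·u) du ÷ ∫_{0}^{∞} u^4·e^(-2·u) du.
Using ∫ u^4·e^(-2·u) du = -(u^4/2 + u^3 + 3·u^2/2 + 3·u/2 + 3/4)·e^(-2·u), the numerator is 345·e^(-6)/4 and the denominator is 3/4.
The region integral divided by the full integral gives P = 0.2851.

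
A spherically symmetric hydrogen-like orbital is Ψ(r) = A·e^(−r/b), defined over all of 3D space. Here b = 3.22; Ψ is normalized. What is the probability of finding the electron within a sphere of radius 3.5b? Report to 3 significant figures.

With dV = 4πr²dr, the probability is ∫|Ψ|² dV over r ≤ 3.5b.
Normalization gives A² = 1/(π·b^3).
In terms of u = r/b (A², 4π and the length scale all cancel between numerator and denominator), P = [∫_{0}^{3.5} u^2·e^(-2·u) du] / [∫_{0}^{∞} u^2·e^(-2·u) du].
With ∫ u^2·e^(-2·u) du = -(2·u^2 + 2·u + 1)·e^(-2·u)/4 + C, the region integral is 1/4 - 65·e^(-7)/8 and the full one is 1/4.
The region integral divided by the full integral gives P = 0.9704.

P ≈ 0.970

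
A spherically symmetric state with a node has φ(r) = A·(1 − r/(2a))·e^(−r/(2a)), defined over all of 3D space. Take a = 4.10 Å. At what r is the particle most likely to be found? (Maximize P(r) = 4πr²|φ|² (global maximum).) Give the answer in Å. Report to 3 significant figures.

Set d/dr [P(r) = 4πr²|φ|²] = 0 and solve for r > 0.
This gives r = a·(√(5) + 3).
With a = 4.10, the most probable radial distance is 21.47 Å.

r ≈ 21.5 Å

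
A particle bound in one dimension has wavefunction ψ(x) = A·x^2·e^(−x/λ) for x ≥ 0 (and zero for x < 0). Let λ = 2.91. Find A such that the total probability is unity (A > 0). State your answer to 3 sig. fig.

We need A² ∫|f|² dx = 1, taking the integral from 0 to ∞.
With ψ = A·x^2·e^(−x/λ), the integral evaluates to A²·[3·λ^5/4].
Hence A² = 1/[3·λ^5/4].
Substituting λ = 2.91 gives A² = 0.006390, so A = 0.07993.

A ≈ 0.0799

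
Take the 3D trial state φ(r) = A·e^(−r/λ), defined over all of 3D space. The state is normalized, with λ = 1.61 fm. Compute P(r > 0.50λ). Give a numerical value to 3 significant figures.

P = ∫ |φ|² 4πr² dr over r > 0.50λ.
A² is fixed by ∫₀^∞ 4πr²|φ|² dr = 1, i.e. A² = (π·λ^3)^(−1).
Let u = r/λ; then A², 4π and the length scale all cancel, so P = ∫_{0.50}^{∞} u^2·e^(-2·u) du ÷ ∫_{0}^{∞} u^2·e^(-2·u) du.
With ∫ u^2·e^(-2·u) du = -(2·u^2 + 2·u + 1)·e^(-2·u)/4 + C, the region integral is 5·e^(-1)/8 and the full one is 1/4.
Taking the ratio yields P = 0.9197.

P ≈ 0.920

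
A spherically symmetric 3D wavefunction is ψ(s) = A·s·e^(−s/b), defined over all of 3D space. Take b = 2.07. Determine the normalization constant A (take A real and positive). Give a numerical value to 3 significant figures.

A ≈ 0.0528

We need A² ∫|f|² 4πs² ds = 1, taking the integral from 0 to ∞.
(Spherical symmetry: dV = 4πs² ds.)
Using ∫₀^∞ sⁿ e^(−αs) ds = n!/αⁿ⁺¹, with ψ = A·s·e^(−s/b), the integral evaluates to A²·[3·π·b^5].
Hence A² = 1/[3·π·b^5].
Plugging in b = 2.07 yields A = 0.05284.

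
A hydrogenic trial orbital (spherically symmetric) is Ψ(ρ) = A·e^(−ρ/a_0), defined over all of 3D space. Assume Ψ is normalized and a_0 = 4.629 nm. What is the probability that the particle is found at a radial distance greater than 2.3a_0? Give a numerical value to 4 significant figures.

Integrate the radial probability density 4πρ²|Ψ|² over ρ > 2.3a_0.
The full normalization integral is A²·[π·a_0^3] = 1, fixing A².
Let u = ρ/a_0; then A², 4π and the length scale all cancel, so P = ∫_{2.3}^{∞} u^2·e^(-2·u) du ÷ ∫_{0}^{∞} u^2·e^(-2·u) du.
Using ∫ u^2·e^(-2·u) du = -(2·u^2 + 2·u + 1)·e^(-2·u)/4, the numerator is 809·e^(-23/5)/200 and the denominator is 1/4.
Taking the ratio yields P = 0.16264.

P ≈ 0.1626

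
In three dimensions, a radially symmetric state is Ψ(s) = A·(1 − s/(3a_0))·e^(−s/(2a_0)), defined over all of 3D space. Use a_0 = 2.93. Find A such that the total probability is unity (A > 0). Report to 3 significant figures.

The normalization condition is ∫|Ψ|² 4πs² ds = 1 from 0 to ∞.
The angular integral contributes 4π, leaving ∫₀^∞ s²|Ψ|² ds.
Carrying out the integral gives A² · 8·π·a_0^3/3.
Setting this equal to 1 gives A² = 1/(8·π·a_0^3/3).
Substituting a_0 = 2.93 gives A² = 0.004745, so A = 0.06889.

A ≈ 0.0689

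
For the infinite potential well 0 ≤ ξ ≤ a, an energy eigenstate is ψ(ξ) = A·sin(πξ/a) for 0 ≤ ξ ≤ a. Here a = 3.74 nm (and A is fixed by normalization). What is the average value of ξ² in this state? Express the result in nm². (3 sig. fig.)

⟨ξ^2⟩ ≈ 3.95 nm^2

By definition ⟨ξ²⟩ = ∫ ξ^2 |ψ(ξ)|² dξ.
Using sin²θ = (1 − cos 2θ)/2, the ratio of the moment integral to the normalization integral gives ⟨ξ²⟩ = -a^2/(2·π^2) + a^2/3.
Putting a = 3.74 gives 3.954.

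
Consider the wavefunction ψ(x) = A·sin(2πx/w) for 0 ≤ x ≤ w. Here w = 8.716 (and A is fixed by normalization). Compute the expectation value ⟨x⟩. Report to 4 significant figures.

⟨x⟩ ≈ 4.358

The expectation value is the |ψ|²-weighted average of x: ∫ x|ψ|² dx.
Using sin²θ = (1 − cos 2θ)/2, since the A² factors cancel between numerator and denominator, ⟨x⟩ = w/2.
With w = 8.716, ⟨x⟩ = 4.3580.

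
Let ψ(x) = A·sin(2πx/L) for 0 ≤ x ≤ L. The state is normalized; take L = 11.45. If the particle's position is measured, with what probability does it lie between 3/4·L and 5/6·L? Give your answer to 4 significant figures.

P ≈ 0.1522

The probability is P = ∫ |ψ|² dx over [3/4·L, 5/6·L].
With A² fixed by ∫|ψ|² = 1, i.e. A² = (L/2)^(−1), substitute and integrate.
In terms of u = x/L (A² and the length scale cancel between numerator and denominator), P = [∫_{3/4}^{5/6} sin(2·π·u)^2 du] / [∫_{0}^{1} sin(2·π·u)^2 du].
With ∫ sin(2·π·u)^2 du = u/2 - sin(4·π·u)/(8·π) + C, the region integral is √(3)/(16·π) + 1/24 and the full one is 1/2.
Taking the ratio, P = (√(3)/8 + π/12)/π.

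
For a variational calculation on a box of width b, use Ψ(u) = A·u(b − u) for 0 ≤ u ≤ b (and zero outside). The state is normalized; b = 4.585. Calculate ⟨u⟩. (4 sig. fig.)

The expectation value is the |Ψ|²-weighted average of u: ∫ u|Ψ|² du.
Expanding the polynomial and integrating term by term, the ratio of the moment integral to the normalization integral gives ⟨u⟩ = b/2.
With b = 4.585, ⟨u⟩ = 2.2925.

⟨u⟩ ≈ 2.293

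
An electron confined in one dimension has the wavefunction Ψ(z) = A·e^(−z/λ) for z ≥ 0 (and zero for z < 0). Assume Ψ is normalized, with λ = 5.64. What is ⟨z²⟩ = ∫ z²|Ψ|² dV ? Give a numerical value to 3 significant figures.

⟨z^2⟩ ≈ 15.9

By definition ⟨z²⟩ = ∫ z^2 |Ψ(z)|² dz.
The ratio of the moment integral to the normalization integral gives ⟨z²⟩ = λ^2/2.
With λ = 5.64, ⟨z^2⟩ = 15.90.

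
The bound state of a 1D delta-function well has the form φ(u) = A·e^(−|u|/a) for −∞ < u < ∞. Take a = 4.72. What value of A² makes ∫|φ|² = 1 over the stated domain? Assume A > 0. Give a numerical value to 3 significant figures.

We need A² ∫|f|² du = 1, taking the integral from −∞ to ∞.
Using ∫₀^∞ uⁿ e^(−αu) du = n!/αⁿ⁺¹, the integral (without the A² prefactor) comes out to a.
Hence A² = 1/[a].
Plugging in a = 4.72 yields A = 0.4603.

A^2 ≈ 0.212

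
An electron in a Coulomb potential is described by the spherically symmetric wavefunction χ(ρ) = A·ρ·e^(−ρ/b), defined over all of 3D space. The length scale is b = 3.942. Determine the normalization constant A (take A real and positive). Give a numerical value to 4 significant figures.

Require ∫ |χ|² 4πρ² dρ = 1 over the whole domain.
The angular integral contributes 4π, leaving ∫₀^∞ ρ²|χ|² dρ.
Recall ∫₀^∞ ρ^m e^(−ρ/β) dρ = m!·β^(m+1), the integral (without the A² prefactor) comes out to 3·π·b^5.
With b = 3.942: A² = 0.00011147 and A = 0.010558.

A ≈ 0.01056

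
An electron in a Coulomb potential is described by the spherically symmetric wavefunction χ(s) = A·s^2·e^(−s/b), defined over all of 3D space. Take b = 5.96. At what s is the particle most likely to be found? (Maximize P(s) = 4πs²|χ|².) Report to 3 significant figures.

Differentiate P(s) = 4πs²|χ|² with respect to s and set to zero.
Solving yields s = 3·b.
With b = 5.96, the most probable radial distance is 17.88.

s ≈ 17.9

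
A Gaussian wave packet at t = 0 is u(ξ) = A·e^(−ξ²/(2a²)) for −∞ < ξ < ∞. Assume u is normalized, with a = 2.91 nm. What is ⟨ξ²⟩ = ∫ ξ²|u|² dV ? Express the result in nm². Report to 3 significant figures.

The expectation value is the |u|²-weighted average of ξ^2: ∫ ξ^2|u|² dξ.
Differentiating ∫e^(−αξ²) dξ = √(π/α) under α to get the higher moments, the ratio of the moment integral to the normalization integral gives ⟨ξ²⟩ = a^2/2.
Putting a = 2.91 gives 4.234.

⟨ξ^2⟩ ≈ 4.23 nm^2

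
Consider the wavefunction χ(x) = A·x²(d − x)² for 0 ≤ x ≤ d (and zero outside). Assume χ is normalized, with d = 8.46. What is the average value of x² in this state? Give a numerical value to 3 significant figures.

⟨x^2⟩ ≈ 19.5

By definition ⟨x²⟩ = ∫ x^2 |χ(x)|² dx.
Expanding the polynomial and integrating term by term, the ratio of the moment integral to the normalization integral gives ⟨x²⟩ = 3·d^2/11.
With d = 8.46, ⟨x^2⟩ = 19.52.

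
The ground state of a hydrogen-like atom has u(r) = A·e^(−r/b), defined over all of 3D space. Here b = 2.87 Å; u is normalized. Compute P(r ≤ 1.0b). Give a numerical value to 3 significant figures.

P ≈ 0.323

With dV = 4πr²dr, the probability is ∫|u|² dV over r ≤ 1.0b.
Normalization gives A² = 1/(π·b^3).
In terms of t = r/b (A², 4π and the length scale all cancel between numerator and denominator), P = [∫_{0}^{1.0} t^2·e^(-2·t) dt] / [∫_{0}^{∞} t^2·e^(-2·t) dt].
An antiderivative of t^2·e^(-2·t) is -(2·t^2 + 2·t + 1)·e^(-2·t)/4; evaluating from 0 to 1.0 gives 1/4 - 5·e^(-2)/4, while the full integral is 1/4.
Taking the ratio yields P = 0.3233.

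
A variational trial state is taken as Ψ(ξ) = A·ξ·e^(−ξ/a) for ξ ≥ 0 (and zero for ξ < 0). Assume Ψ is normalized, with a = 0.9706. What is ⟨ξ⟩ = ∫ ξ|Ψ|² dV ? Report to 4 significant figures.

⟨ξ⟩ ≈ 1.456

The expectation value is the |Ψ|²-weighted average of ξ: ∫ ξ|Ψ|² dξ.
The ratio of the moment integral to the normalization integral gives ⟨ξ⟩ = 3·a/2.
With a = 0.9706, ⟨ξ⟩ = 1.4559.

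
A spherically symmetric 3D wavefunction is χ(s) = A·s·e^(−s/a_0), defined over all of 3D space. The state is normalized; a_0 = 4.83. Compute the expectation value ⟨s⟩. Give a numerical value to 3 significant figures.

⟨s⟩ ≈ 12.1

By definition ⟨s⟩ = ∫ s |χ(s)|² 4πs² ds.
Since the A² factors cancel between numerator and denominator, ⟨s⟩ = 5·a_0/2.
With a_0 = 4.83, ⟨s⟩ = 12.08.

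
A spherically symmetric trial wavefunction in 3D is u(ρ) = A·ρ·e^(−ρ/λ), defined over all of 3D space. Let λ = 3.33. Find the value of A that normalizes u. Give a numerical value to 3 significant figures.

A ≈ 0.0161

We need A² ∫|f|² 4πρ² dρ = 1, taking the integral from 0 to ∞.
∫|u|² 4πρ² dρ = A²·(3·π·λ^5).
With λ = 3.33: A² = 0.0002591 and A = 0.01610.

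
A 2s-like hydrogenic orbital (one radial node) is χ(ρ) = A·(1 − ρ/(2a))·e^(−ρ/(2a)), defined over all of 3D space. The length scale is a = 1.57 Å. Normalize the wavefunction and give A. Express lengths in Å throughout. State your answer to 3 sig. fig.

Require ∫ |χ|² 4πρ² dρ = 1 over the whole domain.
The angular integral contributes 4π, leaving ∫₀^∞ ρ²|χ|² dρ.
Using ∫₀^∞ ρⁿ e^(−αρ) dρ = n!/αⁿ⁺¹, ∫|χ|² 4πρ² dρ = A²·(8·π·a^3).
So A² = (8·π·a^3)^(−1).
With a = 1.57: A² = 0.01028 and A = 0.1014.

A ≈ 0.101 Å^(-3/2)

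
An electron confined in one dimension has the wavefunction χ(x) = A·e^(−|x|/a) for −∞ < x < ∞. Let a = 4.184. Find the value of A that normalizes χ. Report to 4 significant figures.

The normalization condition is ∫|χ|² dx = 1 from −∞ to ∞.
With χ = A·e^(−|x|/a), the integral evaluates to A²·[a].
Hence A² = 1/[a].
Substituting a = 4.184 gives A² = 0.23901, so A = 0.48888.

A ≈ 0.4889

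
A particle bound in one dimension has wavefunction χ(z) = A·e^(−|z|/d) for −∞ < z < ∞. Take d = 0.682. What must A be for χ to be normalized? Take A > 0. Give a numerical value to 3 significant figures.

A ≈ 1.21

The normalization condition is ∫|χ|² dz = 1 from −∞ to ∞.
∫|χ|² dz = A²·(d).
So A² = (d)^(−1).
With d = 0.682: A² = 1.466 and A = 1.211.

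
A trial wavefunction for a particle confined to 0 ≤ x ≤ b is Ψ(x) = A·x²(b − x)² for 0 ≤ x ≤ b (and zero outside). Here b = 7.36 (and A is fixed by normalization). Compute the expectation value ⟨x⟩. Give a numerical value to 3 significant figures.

⟨x⟩ ≈ 3.68

The expectation value is the |Ψ|²-weighted average of x: ∫ x|Ψ|² dx.
Expanding the polynomial and integrating term by term, evaluating both integrals, ⟨x⟩ = b/2.
With b = 7.36, ⟨x⟩ = 3.680.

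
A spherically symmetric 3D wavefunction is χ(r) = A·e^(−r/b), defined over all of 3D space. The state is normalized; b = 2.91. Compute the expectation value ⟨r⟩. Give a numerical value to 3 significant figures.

The expectation value is the |χ|²-weighted average of r: ∫ r|χ|² 4πr² dr.
With ∫₀^∞ r^3 e^(−αr) dr = 3!/α^4, evaluating both integrals, ⟨r⟩ = 3·b/2.
With b = 2.91, ⟨r⟩ = 4.365.

⟨r⟩ ≈ 4.37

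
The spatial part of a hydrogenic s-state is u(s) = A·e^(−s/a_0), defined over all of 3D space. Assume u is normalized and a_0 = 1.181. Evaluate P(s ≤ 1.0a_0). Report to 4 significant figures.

P ≈ 0.3233

P = ∫ |u|² 4πs² ds over s ≤ 1.0a_0.
Normalization gives A² = 1/(π·a_0^3).
Substituting t = s/a_0, A², 4π and the length scale all cancel in the ratio: P = ∫_{0}^{1.0} t^2·e^(-2·t) dt / ∫_{0}^{∞} t^2·e^(-2·t) dt.
With ∫ t^2·e^(-2·t) dt = -(2·t^2 + 2·t + 1)·e^(-2·t)/4 + C, the region integral is 1/4 - 5·e^(-2)/4 and the full one is 1/4.
Taking the ratio yields P = 0.32332.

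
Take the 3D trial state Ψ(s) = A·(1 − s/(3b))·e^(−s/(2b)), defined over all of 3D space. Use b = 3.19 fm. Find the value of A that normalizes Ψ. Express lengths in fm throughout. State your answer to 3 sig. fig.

A ≈ 0.0606 fm^(-3/2)

Require ∫ |Ψ|² 4πs² ds = 1 over the whole domain.
In 3D with spherical symmetry the volume element is 4πs² ds.
Carrying out the integral gives A² · 8·π·b^3/3.
Hence A² = 1/[8·π·b^3/3].
Plugging in b = 3.19 yields A = 0.06064.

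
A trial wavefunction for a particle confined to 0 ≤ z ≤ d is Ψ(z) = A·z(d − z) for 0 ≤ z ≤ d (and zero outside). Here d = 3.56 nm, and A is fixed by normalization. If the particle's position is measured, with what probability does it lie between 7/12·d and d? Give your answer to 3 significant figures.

The probability is P = ∫ |Ψ|² dz over [7/12·d, d].
With A² fixed by ∫|Ψ|² = 1, i.e. A² = (d^5/30)^(−1), substitute and integrate.
Substituting u = z/d, A² and the length scale cancel in the ratio: P = ∫_{7/12}^{1} u^2·(1 - u)^2 du / ∫_{0}^{1} u^2·(1 - u)^2 du.
An antiderivative of u^2·(1 - u)^2 is u^3·(6·u^2 - 15·u + 10)/30; evaluating from 7/12 to 1 gives ≈ 0.011554, while the full integral is 1/30.
This works out to P = 0.3466.

P ≈ 0.347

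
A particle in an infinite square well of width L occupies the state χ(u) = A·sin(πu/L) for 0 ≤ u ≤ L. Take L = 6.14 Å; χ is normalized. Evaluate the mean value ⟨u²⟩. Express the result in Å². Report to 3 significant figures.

The expectation value is the |χ|²-weighted average of u^2: ∫ u^2|χ|² du.
Using sin²θ = (1 − cos 2θ)/2, since the A² factors cancel between numerator and denominator, ⟨u²⟩ = -L^2/(2·π^2) + L^2/3.
With L = 6.14, ⟨u^2⟩ = 10.66.

⟨u^2⟩ ≈ 10.7 Å^2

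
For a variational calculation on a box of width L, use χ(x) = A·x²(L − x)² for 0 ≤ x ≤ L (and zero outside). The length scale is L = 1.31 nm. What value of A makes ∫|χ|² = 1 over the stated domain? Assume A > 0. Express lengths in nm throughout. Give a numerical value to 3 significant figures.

A ≈ 7.45 nm^(-9/2)

We need A² ∫|f|² dx = 1, taking the integral from 0 to L.
Expanding the polynomial and integrating term by term, carrying out the integral gives A² · L^9/630.
Hence A² = 1/[L^9/630].
Plugging in L = 1.31 yields A = 7.446.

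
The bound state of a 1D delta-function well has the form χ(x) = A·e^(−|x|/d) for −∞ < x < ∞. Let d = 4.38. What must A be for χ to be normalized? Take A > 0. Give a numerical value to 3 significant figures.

Require ∫ |χ|² dx = 1 over the whole domain.
The integral (without the A² prefactor) comes out to d.
So A² = (d)^(−1).
With d = 4.38: A² = 0.2283 and A = 0.4778.

A ≈ 0.478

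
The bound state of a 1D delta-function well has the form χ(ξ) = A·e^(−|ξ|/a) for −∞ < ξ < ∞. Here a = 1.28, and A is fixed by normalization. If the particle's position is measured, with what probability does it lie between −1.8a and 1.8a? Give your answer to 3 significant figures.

P ≈ 0.973

|χ|² is the probability density, so P = ∫_{−1.8a}^{1.8a} |χ|² dξ.
Since A² = 1/(a), this is the region integral divided by the full normalization integral.
By symmetry take twice the ξ ≥ 0 contribution in numerator and denominator; the 2's cancel. In terms of u = ξ/a (A² and the length scale cancel between numerator and denominator), P = [∫_{0}^{1.8} e^(-2·u) du] / [∫_{0}^{∞} e^(-2·u) du].
Using ∫ e^(-2·u) du = -e^(-2·u)/2, the numerator is 1/2 - e^(-18/5)/2 and the denominator is 1/2.
Taking the ratio, P = 0.9727.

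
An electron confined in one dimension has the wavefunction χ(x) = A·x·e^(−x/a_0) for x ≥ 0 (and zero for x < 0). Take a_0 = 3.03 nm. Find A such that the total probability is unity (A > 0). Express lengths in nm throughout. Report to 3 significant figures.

Normalization requires ∫|χ|² dx = 1, integrated from 0 to ∞.
Using ∫₀^∞ xⁿ e^(−αx) dx = n!/αⁿ⁺¹, the integral (without the A² prefactor) comes out to a_0^3/4.
Substituting a_0 = 3.03 gives A² = 0.1438, so A = 0.3792.

A ≈ 0.379 nm^(-3/2)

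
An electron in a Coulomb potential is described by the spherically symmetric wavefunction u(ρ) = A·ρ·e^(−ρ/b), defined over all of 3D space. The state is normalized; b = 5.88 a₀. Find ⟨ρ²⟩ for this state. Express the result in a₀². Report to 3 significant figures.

The expectation value is the |u|²-weighted average of ρ^2: ∫ ρ^2|u|² 4πρ² dρ.
Using ∫₀^∞ ρⁿ e^(−αρ) dρ = n!/αⁿ⁺¹, since the A² factors cancel between numerator and denominator, ⟨ρ²⟩ = 15·b^2/2.
Putting b = 5.88 gives 259.3.

⟨ρ^2⟩ ≈ 259 a₀^2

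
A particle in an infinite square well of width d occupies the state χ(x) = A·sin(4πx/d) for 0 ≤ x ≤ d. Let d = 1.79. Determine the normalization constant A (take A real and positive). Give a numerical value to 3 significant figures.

We need A² ∫|f|² dx = 1, taking the integral from 0 to d.
With ∫₀^d sin²(nπx/d) dx = d/2, with χ = A·sin(4πx/d), the integral evaluates to A²·[d/2].
Substituting d = 1.79 gives A² = 1.117, so A = 1.057.

A ≈ 1.06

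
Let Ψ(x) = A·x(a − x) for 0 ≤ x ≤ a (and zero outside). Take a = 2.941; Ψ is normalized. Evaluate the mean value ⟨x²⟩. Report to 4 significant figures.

⟨x^2⟩ ≈ 2.471

The expectation value is the |Ψ|²-weighted average of x^2: ∫ x^2|Ψ|² dx.
Since the A² factors cancel between numerator and denominator, ⟨x²⟩ = 2·a^2/7.
With a = 2.941, ⟨x^2⟩ = 2.4713.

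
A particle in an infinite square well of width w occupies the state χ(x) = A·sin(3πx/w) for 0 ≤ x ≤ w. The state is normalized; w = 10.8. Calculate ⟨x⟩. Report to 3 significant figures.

⟨x⟩ ≈ 5.40

The expectation value is the |χ|²-weighted average of x: ∫ x|χ|² dx.
Evaluating both integrals, ⟨x⟩ = w/2.
Putting w = 10.8 gives 5.400.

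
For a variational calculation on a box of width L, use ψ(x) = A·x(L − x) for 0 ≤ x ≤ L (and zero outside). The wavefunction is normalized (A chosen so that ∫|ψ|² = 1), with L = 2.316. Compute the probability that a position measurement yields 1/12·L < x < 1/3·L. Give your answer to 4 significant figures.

P ≈ 0.2048

The probability is P = ∫ |ψ|² dx over [1/12·L, 1/3·L].
With A² fixed by ∫|ψ|² = 1, i.e. A² = (L^5/30)^(−1), substitute and integrate.
In terms of u = x/L (A² and the length scale cancel between numerator and denominator), P = [∫_{1/12}^{1/3} u^2·(1 - u)^2 du] / [∫_{0}^{1} u^2·(1 - u)^2 du].
With ∫ u^2·(1 - u)^2 du = u^3·(6·u^2 - 15·u + 10)/30 + C, the region integral is ≈ 0.00682629 and the full one is 1/30.
This works out to P = 0.20479.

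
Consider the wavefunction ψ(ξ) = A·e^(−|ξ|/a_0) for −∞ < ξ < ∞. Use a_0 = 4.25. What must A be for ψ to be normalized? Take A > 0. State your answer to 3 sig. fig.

A ≈ 0.485

The normalization condition is ∫|ψ|² dξ = 1 from −∞ to ∞.
With ψ = A·e^(−|ξ|/a_0), the integral evaluates to A²·[a_0].
So A² = (a_0)^(−1).
Substituting a_0 = 4.25 gives A² = 0.2353, so A = 0.4851.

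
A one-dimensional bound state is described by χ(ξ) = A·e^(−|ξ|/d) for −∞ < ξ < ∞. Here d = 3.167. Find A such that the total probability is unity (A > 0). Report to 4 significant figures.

Normalization requires ∫|χ|² dξ = 1, integrated from −∞ to ∞.
With χ = A·e^(−|ξ|/d), the integral evaluates to A²·[d].
So A² = (d)^(−1).
Substituting d = 3.167 gives A² = 0.31576, so A = 0.56192.

A ≈ 0.5619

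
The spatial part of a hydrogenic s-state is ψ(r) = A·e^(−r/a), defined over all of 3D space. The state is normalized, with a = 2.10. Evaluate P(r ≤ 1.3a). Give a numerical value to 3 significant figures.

P = ∫ |ψ|² 4πr² dr over r ≤ 1.3a.
Normalization gives A² = 1/(π·a^3).
Substituting u = r/a, A², 4π and the length scale all cancel in the ratio: P = ∫_{0}^{1.3} u^2·e^(-2·u) du / ∫_{0}^{∞} u^2·e^(-2·u) du.
Using ∫ u^2·e^(-2·u) du = -(2·u^2 + 2·u + 1)·e^(-2·u)/4, the numerator is 1/4 - 349·e^(-13/5)/200 and the denominator is 1/4.
The region integral divided by the full integral gives P = 0.4816.

P ≈ 0.482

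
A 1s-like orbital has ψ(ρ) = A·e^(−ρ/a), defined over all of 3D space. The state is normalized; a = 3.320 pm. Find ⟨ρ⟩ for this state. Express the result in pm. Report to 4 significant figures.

⟨ρ⟩ ≈ 4.980 pm

The expectation value is the |ψ|²-weighted average of ρ: ∫ ρ|ψ|² 4πρ² dρ.
Using ∫₀^∞ ρⁿ e^(−αρ) dρ = n!/αⁿ⁺¹, since the A² factors cancel between numerator and denominator, ⟨ρ⟩ = 3·a/2.
With a = 3.320, ⟨ρ⟩ = 4.9800.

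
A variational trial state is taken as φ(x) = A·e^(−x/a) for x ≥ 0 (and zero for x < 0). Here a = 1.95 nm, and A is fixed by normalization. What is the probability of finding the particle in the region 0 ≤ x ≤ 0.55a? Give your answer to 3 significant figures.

P ≈ 0.667

P = ∫_{0}^{0.55a} |φ(x)|² dx.
The normalization integral ∫|φ|²dx over the whole domain equals a/2·A², and A² cancels in the ratio.
Substituting u = x/a, A² and the length scale cancel in the ratio: P = ∫_{0}^{0.55} e^(-2·u) du / ∫_{0}^{∞} e^(-2·u) du.
With ∫ e^(-2·u) du = -e^(-2·u)/2 + C, the region integral is 1/2 - e^(-11/10)/2 and the full one is 1/2.
Taking the ratio, P = 0.6671.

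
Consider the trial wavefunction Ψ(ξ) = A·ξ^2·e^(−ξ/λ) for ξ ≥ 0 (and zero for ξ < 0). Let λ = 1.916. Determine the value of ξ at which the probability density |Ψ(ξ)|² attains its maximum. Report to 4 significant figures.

ξ ≈ 3.832

Set d/dξ [|Ψ(ξ)|²] = 0 and solve for ξ > 0.
This gives ξ = 2·λ.
With λ = 1.916, the most probable position is 3.8320.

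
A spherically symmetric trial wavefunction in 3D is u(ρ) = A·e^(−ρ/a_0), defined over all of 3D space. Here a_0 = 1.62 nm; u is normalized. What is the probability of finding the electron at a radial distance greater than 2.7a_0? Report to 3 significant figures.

With dV = 4πρ²dρ, the probability is ∫|u|² dV over ρ > 2.7a_0.
Normalization gives A² = 1/(π·a_0^3).
In terms of t = ρ/a_0 (A², 4π and the length scale all cancel between numerator and denominator), P = [∫_{2.7}^{∞} t^2·e^(-2·t) dt] / [∫_{0}^{∞} t^2·e^(-2·t) dt].
Using ∫ t^2·e^(-2·t) dt = -(2·t^2 + 2·t + 1)·e^(-2·t)/4, the numerator is 1049·e^(-27/5)/200 and the denominator is 1/4.
This evaluates to P = 0.09476.

P ≈ 0.0948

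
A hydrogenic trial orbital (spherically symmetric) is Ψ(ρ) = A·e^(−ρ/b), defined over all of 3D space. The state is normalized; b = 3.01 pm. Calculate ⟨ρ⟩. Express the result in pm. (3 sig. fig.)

⟨ρ⟩ = ∫ ρ |Ψ|² 4πρ² dρ over the full domain.
Evaluating both integrals, ⟨ρ⟩ = 3·b/2.
Putting b = 3.01 gives 4.515.

⟨ρ⟩ ≈ 4.52 pm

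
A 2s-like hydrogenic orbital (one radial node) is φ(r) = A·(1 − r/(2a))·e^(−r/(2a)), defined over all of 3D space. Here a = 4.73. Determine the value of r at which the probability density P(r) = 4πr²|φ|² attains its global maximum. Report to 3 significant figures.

r ≈ 24.8

The maximum of P(r) = 4πr²|φ|² occurs where its derivative vanishes.
This gives r = a·(√(5) + 3).
With a = 4.73, the most probable radial distance is 24.77.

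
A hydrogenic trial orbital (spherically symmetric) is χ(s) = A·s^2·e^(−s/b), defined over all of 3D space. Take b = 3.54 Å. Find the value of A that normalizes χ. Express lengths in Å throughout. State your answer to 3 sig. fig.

Require ∫ |χ|² 4πs² ds = 1 over the whole domain.
(Spherical symmetry: dV = 4πs² ds.)
With ∫₀^∞ s^6 e^(−αs) ds = 6!/α^7, the integral (without the A² prefactor) comes out to 45·π·b^7/2.
Hence A² = 1/[45·π·b^7/2].
Plugging in b = 3.54 yields A = 0.001425.

A ≈ 0.00143 Å^(-7/2)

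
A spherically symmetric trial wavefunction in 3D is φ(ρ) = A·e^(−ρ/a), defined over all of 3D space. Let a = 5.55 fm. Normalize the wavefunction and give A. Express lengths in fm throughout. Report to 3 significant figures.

Normalization requires ∫|φ|² 4πρ² dρ = 1, integrated from 0 to ∞.
In 3D with spherical symmetry the volume element is 4πρ² dρ.
Recall ∫₀^∞ ρ^m e^(−ρ/β) dρ = m!·β^(m+1), carrying out the integral gives A² · π·a^3.
Hence A² = 1/[π·a^3].
Plugging in a = 5.55 yields A = 0.04315.

A ≈ 0.0432 fm^(-3/2)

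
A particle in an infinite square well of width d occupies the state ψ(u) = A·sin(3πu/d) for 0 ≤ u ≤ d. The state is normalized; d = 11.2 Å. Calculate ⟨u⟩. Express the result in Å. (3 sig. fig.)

By definition ⟨u⟩ = ∫ u |ψ(u)|² du.
Using sin²θ = (1 − cos 2θ)/2, evaluating both integrals, ⟨u⟩ = d/2.
Putting d = 11.2 gives 5.600.

⟨u⟩ ≈ 5.60 Å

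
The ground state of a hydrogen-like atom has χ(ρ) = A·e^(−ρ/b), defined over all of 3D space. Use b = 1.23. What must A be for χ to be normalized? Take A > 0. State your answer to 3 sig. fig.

A ≈ 0.414

Normalization requires ∫|χ|² 4πρ² dρ = 1, integrated from 0 to ∞.
(Spherical symmetry: dV = 4πρ² dρ.)
Using ∫₀^∞ ρⁿ e^(−αρ) dρ = n!/αⁿ⁺¹, ∫|χ|² 4πρ² dρ = A²·(π·b^3).
Plugging in b = 1.23 yields A = 0.4136.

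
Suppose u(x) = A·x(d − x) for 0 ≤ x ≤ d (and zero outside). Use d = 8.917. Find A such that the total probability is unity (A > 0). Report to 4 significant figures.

Require ∫ |u|² dx = 1 over the whole domain.
Expanding the polynomial and integrating term by term, carrying out the integral gives A² · d^5/30.
Plugging in d = 8.917 yields A = 0.023068.

A ≈ 0.02307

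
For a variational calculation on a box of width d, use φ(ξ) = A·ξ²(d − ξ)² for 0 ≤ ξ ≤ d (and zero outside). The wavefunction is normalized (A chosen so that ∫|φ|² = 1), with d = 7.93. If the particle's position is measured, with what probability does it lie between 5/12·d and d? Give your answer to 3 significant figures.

P ≈ 0.698

The probability is P = ∫ |φ|² dξ over [5/12·d, d].
With A² fixed by ∫|φ|² = 1, i.e. A² = (d^9/630)^(−1), substitute and integrate.
Let u = ξ/d; then A² and the length scale cancel, so P = ∫_{5/12}^{1} u^4·(1 - u)^4 du ÷ ∫_{0}^{1} u^4·(1 - u)^4 du.
An antiderivative of u^4·(1 - u)^4 is u^5·(70·u^4 - 315·u^3 + 540·u^2 - 420·u + 126)/630; evaluating from 5/12 to 1 gives ≈ 0.0011074, while the full integral is 1/630.
Evaluating gives P = 0.6977.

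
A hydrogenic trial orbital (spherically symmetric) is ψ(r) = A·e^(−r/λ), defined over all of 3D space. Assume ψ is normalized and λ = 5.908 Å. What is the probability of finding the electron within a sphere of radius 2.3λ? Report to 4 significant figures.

P ≈ 0.8374

Integrate the radial probability density 4πr²|ψ|² over r ≤ 2.3λ.
The full normalization integral is A²·[π·λ^3] = 1, fixing A².
Let u = r/λ; then A², 4π and the length scale all cancel, so P = ∫_{0}^{2.3} u^2·e^(-2·u) du ÷ ∫_{0}^{∞} u^2·e^(-2·u) du.
An antiderivative of u^2·e^(-2·u) is -(2·u^2 + 2·u + 1)·e^(-2·u)/4; evaluating from 0 to 2.3 gives 1/4 - 809·e^(-23/5)/200, while the full integral is 1/4.
Taking the ratio yields P = 0.83736.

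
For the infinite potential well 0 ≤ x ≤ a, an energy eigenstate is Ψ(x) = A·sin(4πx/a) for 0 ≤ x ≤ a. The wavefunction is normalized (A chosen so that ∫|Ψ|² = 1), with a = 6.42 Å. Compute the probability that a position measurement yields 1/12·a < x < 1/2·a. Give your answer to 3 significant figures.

P ≈ 0.451

P = ∫_{1/12·a}^{1/2·a} |Ψ(x)|² dx.
Since A² = 1/(a/2), this is the region integral divided by the full normalization integral.
In terms of u = x/a (A² and the length scale cancel between numerator and denominator), P = [∫_{1/12}^{1/2} sin(4·π·u)^2 du] / [∫_{0}^{1} sin(4·π·u)^2 du].
With ∫ sin(4·π·u)^2 du = u/2 - sin(4·π·u)·cos(4·π·u)/(8·π) + C, the region integral is √(3)/(32·π) + 5/24 and the full one is 1/2.
Evaluating gives P = √(3)/(16·π) + 5/12.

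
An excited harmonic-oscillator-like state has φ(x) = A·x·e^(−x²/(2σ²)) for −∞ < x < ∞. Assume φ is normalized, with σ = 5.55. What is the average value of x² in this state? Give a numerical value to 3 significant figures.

⟨x^2⟩ ≈ 46.2

By definition ⟨x²⟩ = ∫ x^2 |φ(x)|² dx.
With ∫_{−∞}^{∞} x^(2m) e^(−αx²) dx = (2m−1)!!·√π / (2^m α^(m+1/2)), since the A² factors cancel between numerator and denominator, ⟨x²⟩ = 3·σ^2/2.
Putting σ = 5.55 gives 46.20.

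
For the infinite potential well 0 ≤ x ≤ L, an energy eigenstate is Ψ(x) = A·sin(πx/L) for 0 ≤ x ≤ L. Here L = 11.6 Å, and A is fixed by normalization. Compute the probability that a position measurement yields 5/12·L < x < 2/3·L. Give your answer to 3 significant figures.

|Ψ|² is the probability density, so P = ∫_{5/12·L}^{2/3·L} |Ψ|² dx.
With A² fixed by ∫|Ψ|² = 1, i.e. A² = (L/2)^(−1), substitute and integrate.
Substituting u = x/L, A² and the length scale cancel in the ratio: P = ∫_{5/12}^{2/3} sin(π·u)^2 du / ∫_{0}^{1} sin(π·u)^2 du.
Using ∫ sin(π·u)^2 du = u/2 - sin(2·π·u)/(4·π), the numerator is 1/(8·π) + √(3)/(8·π) + 1/8 and the denominator is 1/2.
Evaluating gives P = (1 + √(3) + π)/(4·π).

P ≈ 0.467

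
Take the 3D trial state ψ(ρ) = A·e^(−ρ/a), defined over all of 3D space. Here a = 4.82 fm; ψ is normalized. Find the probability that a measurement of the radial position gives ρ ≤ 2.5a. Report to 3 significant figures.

P ≈ 0.875

With dV = 4πρ²dρ, the probability is ∫|ψ|² dV over ρ ≤ 2.5a.
The full normalization integral is A²·[π·a^3] = 1, fixing A².
Substituting u = ρ/a, A², 4π and the length scale all cancel in the ratio: P = ∫_{0}^{2.5} u^2·e^(-2·u) du / ∫_{0}^{∞} u^2·e^(-2·u) du.
Using ∫ u^2·e^(-2·u) du = -(2·u^2 + 2·u + 1)·e^(-2·u)/4, the numerator is 1/4 - 37·e^(-5)/8 and the denominator is 1/4.
The region integral divided by the full integral gives P = 0.8753.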